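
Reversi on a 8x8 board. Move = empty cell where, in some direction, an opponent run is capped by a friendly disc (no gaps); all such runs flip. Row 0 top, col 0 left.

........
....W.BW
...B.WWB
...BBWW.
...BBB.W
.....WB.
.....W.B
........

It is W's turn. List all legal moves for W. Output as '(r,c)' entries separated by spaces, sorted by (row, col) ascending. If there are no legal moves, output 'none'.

Answer: (0,6) (0,7) (1,5) (2,2) (3,2) (3,7) (5,2) (5,3) (5,4) (5,7)

Derivation:
(0,5): no bracket -> illegal
(0,6): flips 1 -> legal
(0,7): flips 1 -> legal
(1,2): no bracket -> illegal
(1,3): no bracket -> illegal
(1,5): flips 1 -> legal
(2,2): flips 2 -> legal
(2,4): no bracket -> illegal
(3,2): flips 3 -> legal
(3,7): flips 1 -> legal
(4,2): no bracket -> illegal
(4,6): no bracket -> illegal
(5,2): flips 2 -> legal
(5,3): flips 1 -> legal
(5,4): flips 1 -> legal
(5,7): flips 1 -> legal
(6,6): no bracket -> illegal
(7,6): no bracket -> illegal
(7,7): no bracket -> illegal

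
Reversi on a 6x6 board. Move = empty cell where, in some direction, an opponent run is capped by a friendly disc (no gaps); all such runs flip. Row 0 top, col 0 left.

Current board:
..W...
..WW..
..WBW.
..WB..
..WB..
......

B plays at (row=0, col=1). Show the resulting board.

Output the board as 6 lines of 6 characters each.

Answer: .BW...
..BW..
..WBW.
..WB..
..WB..
......

Derivation:
Place B at (0,1); scan 8 dirs for brackets.
Dir NW: edge -> no flip
Dir N: edge -> no flip
Dir NE: edge -> no flip
Dir W: first cell '.' (not opp) -> no flip
Dir E: opp run (0,2), next='.' -> no flip
Dir SW: first cell '.' (not opp) -> no flip
Dir S: first cell '.' (not opp) -> no flip
Dir SE: opp run (1,2) capped by B -> flip
All flips: (1,2)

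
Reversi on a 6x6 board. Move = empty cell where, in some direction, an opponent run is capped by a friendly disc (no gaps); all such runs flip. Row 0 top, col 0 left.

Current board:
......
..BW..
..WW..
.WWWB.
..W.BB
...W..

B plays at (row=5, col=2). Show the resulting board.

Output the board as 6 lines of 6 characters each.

Place B at (5,2); scan 8 dirs for brackets.
Dir NW: first cell '.' (not opp) -> no flip
Dir N: opp run (4,2) (3,2) (2,2) capped by B -> flip
Dir NE: first cell '.' (not opp) -> no flip
Dir W: first cell '.' (not opp) -> no flip
Dir E: opp run (5,3), next='.' -> no flip
Dir SW: edge -> no flip
Dir S: edge -> no flip
Dir SE: edge -> no flip
All flips: (2,2) (3,2) (4,2)

Answer: ......
..BW..
..BW..
.WBWB.
..B.BB
..BW..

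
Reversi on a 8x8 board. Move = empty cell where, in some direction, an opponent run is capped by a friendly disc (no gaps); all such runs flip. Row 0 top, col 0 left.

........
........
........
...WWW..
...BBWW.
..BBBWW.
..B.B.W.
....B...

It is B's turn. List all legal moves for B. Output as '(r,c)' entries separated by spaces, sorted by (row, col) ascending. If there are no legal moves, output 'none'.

Answer: (2,2) (2,3) (2,4) (2,5) (2,6) (3,6) (3,7) (4,7) (5,7) (7,7)

Derivation:
(2,2): flips 1 -> legal
(2,3): flips 1 -> legal
(2,4): flips 1 -> legal
(2,5): flips 1 -> legal
(2,6): flips 1 -> legal
(3,2): no bracket -> illegal
(3,6): flips 1 -> legal
(3,7): flips 2 -> legal
(4,2): no bracket -> illegal
(4,7): flips 2 -> legal
(5,7): flips 2 -> legal
(6,5): no bracket -> illegal
(6,7): no bracket -> illegal
(7,5): no bracket -> illegal
(7,6): no bracket -> illegal
(7,7): flips 2 -> legal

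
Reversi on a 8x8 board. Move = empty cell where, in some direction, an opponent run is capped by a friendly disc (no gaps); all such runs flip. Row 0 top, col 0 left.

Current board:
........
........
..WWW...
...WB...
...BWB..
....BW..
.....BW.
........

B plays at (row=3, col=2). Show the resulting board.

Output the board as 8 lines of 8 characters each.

Place B at (3,2); scan 8 dirs for brackets.
Dir NW: first cell '.' (not opp) -> no flip
Dir N: opp run (2,2), next='.' -> no flip
Dir NE: opp run (2,3), next='.' -> no flip
Dir W: first cell '.' (not opp) -> no flip
Dir E: opp run (3,3) capped by B -> flip
Dir SW: first cell '.' (not opp) -> no flip
Dir S: first cell '.' (not opp) -> no flip
Dir SE: first cell 'B' (not opp) -> no flip
All flips: (3,3)

Answer: ........
........
..WWW...
..BBB...
...BWB..
....BW..
.....BW.
........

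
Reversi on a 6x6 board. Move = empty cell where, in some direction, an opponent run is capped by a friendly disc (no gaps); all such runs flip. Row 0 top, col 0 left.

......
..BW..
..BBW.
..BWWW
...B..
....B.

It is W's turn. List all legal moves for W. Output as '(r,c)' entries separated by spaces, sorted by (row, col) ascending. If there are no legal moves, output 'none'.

Answer: (0,1) (1,1) (2,1) (3,1) (5,2) (5,3)

Derivation:
(0,1): flips 2 -> legal
(0,2): no bracket -> illegal
(0,3): no bracket -> illegal
(1,1): flips 2 -> legal
(1,4): no bracket -> illegal
(2,1): flips 2 -> legal
(3,1): flips 2 -> legal
(4,1): no bracket -> illegal
(4,2): no bracket -> illegal
(4,4): no bracket -> illegal
(4,5): no bracket -> illegal
(5,2): flips 1 -> legal
(5,3): flips 1 -> legal
(5,5): no bracket -> illegal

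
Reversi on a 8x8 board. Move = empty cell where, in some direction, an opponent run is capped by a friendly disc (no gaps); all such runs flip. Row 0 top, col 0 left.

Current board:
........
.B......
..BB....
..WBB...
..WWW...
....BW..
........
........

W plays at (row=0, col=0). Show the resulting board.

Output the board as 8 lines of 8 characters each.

Answer: W.......
.W......
..WB....
..WWB...
..WWW...
....BW..
........
........

Derivation:
Place W at (0,0); scan 8 dirs for brackets.
Dir NW: edge -> no flip
Dir N: edge -> no flip
Dir NE: edge -> no flip
Dir W: edge -> no flip
Dir E: first cell '.' (not opp) -> no flip
Dir SW: edge -> no flip
Dir S: first cell '.' (not opp) -> no flip
Dir SE: opp run (1,1) (2,2) (3,3) capped by W -> flip
All flips: (1,1) (2,2) (3,3)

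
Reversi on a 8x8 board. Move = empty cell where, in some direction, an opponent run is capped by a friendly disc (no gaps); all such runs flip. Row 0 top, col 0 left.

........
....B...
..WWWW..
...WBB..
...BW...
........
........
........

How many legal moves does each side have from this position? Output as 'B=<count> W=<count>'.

-- B to move --
(1,1): no bracket -> illegal
(1,2): flips 1 -> legal
(1,3): flips 3 -> legal
(1,5): flips 1 -> legal
(1,6): flips 1 -> legal
(2,1): no bracket -> illegal
(2,6): no bracket -> illegal
(3,1): no bracket -> illegal
(3,2): flips 2 -> legal
(3,6): flips 1 -> legal
(4,2): no bracket -> illegal
(4,5): flips 1 -> legal
(5,3): flips 1 -> legal
(5,4): flips 1 -> legal
(5,5): no bracket -> illegal
B mobility = 9
-- W to move --
(0,3): flips 1 -> legal
(0,4): flips 1 -> legal
(0,5): flips 1 -> legal
(1,3): no bracket -> illegal
(1,5): no bracket -> illegal
(2,6): flips 1 -> legal
(3,2): no bracket -> illegal
(3,6): flips 2 -> legal
(4,2): flips 1 -> legal
(4,5): flips 2 -> legal
(4,6): flips 1 -> legal
(5,2): flips 2 -> legal
(5,3): flips 1 -> legal
(5,4): no bracket -> illegal
W mobility = 10

Answer: B=9 W=10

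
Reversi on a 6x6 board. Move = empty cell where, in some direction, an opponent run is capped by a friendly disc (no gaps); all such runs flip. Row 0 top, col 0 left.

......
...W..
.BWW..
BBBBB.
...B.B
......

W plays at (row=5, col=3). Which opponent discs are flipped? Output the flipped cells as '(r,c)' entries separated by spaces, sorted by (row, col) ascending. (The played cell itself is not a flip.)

Dir NW: first cell '.' (not opp) -> no flip
Dir N: opp run (4,3) (3,3) capped by W -> flip
Dir NE: first cell '.' (not opp) -> no flip
Dir W: first cell '.' (not opp) -> no flip
Dir E: first cell '.' (not opp) -> no flip
Dir SW: edge -> no flip
Dir S: edge -> no flip
Dir SE: edge -> no flip

Answer: (3,3) (4,3)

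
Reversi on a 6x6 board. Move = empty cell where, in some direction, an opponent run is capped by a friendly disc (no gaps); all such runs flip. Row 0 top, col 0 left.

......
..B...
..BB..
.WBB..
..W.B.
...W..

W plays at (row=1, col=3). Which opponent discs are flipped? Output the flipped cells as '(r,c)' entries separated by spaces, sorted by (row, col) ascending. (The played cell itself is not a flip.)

Answer: (2,2)

Derivation:
Dir NW: first cell '.' (not opp) -> no flip
Dir N: first cell '.' (not opp) -> no flip
Dir NE: first cell '.' (not opp) -> no flip
Dir W: opp run (1,2), next='.' -> no flip
Dir E: first cell '.' (not opp) -> no flip
Dir SW: opp run (2,2) capped by W -> flip
Dir S: opp run (2,3) (3,3), next='.' -> no flip
Dir SE: first cell '.' (not opp) -> no flip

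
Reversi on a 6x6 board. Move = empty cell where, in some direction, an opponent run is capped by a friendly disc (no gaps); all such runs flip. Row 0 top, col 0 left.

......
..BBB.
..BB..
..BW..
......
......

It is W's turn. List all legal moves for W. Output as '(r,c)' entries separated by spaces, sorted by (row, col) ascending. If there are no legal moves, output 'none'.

(0,1): no bracket -> illegal
(0,2): no bracket -> illegal
(0,3): flips 2 -> legal
(0,4): no bracket -> illegal
(0,5): no bracket -> illegal
(1,1): flips 1 -> legal
(1,5): no bracket -> illegal
(2,1): no bracket -> illegal
(2,4): no bracket -> illegal
(2,5): no bracket -> illegal
(3,1): flips 1 -> legal
(3,4): no bracket -> illegal
(4,1): no bracket -> illegal
(4,2): no bracket -> illegal
(4,3): no bracket -> illegal

Answer: (0,3) (1,1) (3,1)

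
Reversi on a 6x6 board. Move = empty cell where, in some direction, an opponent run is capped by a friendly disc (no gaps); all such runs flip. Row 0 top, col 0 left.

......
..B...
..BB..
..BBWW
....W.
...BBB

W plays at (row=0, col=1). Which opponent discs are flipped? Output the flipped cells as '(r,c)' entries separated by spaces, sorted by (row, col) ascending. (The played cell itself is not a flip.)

Dir NW: edge -> no flip
Dir N: edge -> no flip
Dir NE: edge -> no flip
Dir W: first cell '.' (not opp) -> no flip
Dir E: first cell '.' (not opp) -> no flip
Dir SW: first cell '.' (not opp) -> no flip
Dir S: first cell '.' (not opp) -> no flip
Dir SE: opp run (1,2) (2,3) capped by W -> flip

Answer: (1,2) (2,3)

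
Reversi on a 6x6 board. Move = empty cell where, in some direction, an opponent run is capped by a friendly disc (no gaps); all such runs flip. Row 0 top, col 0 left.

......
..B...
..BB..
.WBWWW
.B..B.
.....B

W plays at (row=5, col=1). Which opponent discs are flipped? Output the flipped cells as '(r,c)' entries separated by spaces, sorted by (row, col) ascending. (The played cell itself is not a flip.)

Answer: (4,1)

Derivation:
Dir NW: first cell '.' (not opp) -> no flip
Dir N: opp run (4,1) capped by W -> flip
Dir NE: first cell '.' (not opp) -> no flip
Dir W: first cell '.' (not opp) -> no flip
Dir E: first cell '.' (not opp) -> no flip
Dir SW: edge -> no flip
Dir S: edge -> no flip
Dir SE: edge -> no flip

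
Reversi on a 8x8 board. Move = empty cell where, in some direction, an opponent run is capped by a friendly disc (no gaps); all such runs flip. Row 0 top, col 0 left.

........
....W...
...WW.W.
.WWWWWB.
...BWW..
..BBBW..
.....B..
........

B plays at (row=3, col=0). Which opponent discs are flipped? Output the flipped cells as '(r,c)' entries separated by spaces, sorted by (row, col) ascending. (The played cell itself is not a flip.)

Dir NW: edge -> no flip
Dir N: first cell '.' (not opp) -> no flip
Dir NE: first cell '.' (not opp) -> no flip
Dir W: edge -> no flip
Dir E: opp run (3,1) (3,2) (3,3) (3,4) (3,5) capped by B -> flip
Dir SW: edge -> no flip
Dir S: first cell '.' (not opp) -> no flip
Dir SE: first cell '.' (not opp) -> no flip

Answer: (3,1) (3,2) (3,3) (3,4) (3,5)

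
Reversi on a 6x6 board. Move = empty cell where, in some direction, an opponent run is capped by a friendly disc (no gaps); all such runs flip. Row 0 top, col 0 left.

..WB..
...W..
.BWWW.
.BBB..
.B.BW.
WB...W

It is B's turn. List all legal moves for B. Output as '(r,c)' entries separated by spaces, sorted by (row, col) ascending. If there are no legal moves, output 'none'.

Answer: (0,1) (0,4) (1,1) (1,2) (1,4) (1,5) (2,5) (4,5)

Derivation:
(0,1): flips 1 -> legal
(0,4): flips 2 -> legal
(1,1): flips 1 -> legal
(1,2): flips 1 -> legal
(1,4): flips 1 -> legal
(1,5): flips 1 -> legal
(2,5): flips 3 -> legal
(3,4): no bracket -> illegal
(3,5): no bracket -> illegal
(4,0): no bracket -> illegal
(4,5): flips 1 -> legal
(5,3): no bracket -> illegal
(5,4): no bracket -> illegal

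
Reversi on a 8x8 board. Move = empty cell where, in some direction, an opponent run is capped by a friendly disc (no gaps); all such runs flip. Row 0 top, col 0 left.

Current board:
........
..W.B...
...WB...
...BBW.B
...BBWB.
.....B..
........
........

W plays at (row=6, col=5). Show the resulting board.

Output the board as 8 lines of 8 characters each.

Place W at (6,5); scan 8 dirs for brackets.
Dir NW: first cell '.' (not opp) -> no flip
Dir N: opp run (5,5) capped by W -> flip
Dir NE: first cell '.' (not opp) -> no flip
Dir W: first cell '.' (not opp) -> no flip
Dir E: first cell '.' (not opp) -> no flip
Dir SW: first cell '.' (not opp) -> no flip
Dir S: first cell '.' (not opp) -> no flip
Dir SE: first cell '.' (not opp) -> no flip
All flips: (5,5)

Answer: ........
..W.B...
...WB...
...BBW.B
...BBWB.
.....W..
.....W..
........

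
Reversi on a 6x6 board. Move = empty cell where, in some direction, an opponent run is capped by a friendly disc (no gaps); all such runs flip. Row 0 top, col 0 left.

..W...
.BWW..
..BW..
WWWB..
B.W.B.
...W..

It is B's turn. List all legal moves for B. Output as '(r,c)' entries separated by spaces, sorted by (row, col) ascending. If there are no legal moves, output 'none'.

Answer: (0,3) (0,4) (1,4) (2,0) (2,4) (5,1) (5,2)

Derivation:
(0,1): no bracket -> illegal
(0,3): flips 2 -> legal
(0,4): flips 1 -> legal
(1,4): flips 2 -> legal
(2,0): flips 1 -> legal
(2,1): no bracket -> illegal
(2,4): flips 1 -> legal
(3,4): no bracket -> illegal
(4,1): no bracket -> illegal
(4,3): no bracket -> illegal
(5,1): flips 1 -> legal
(5,2): flips 2 -> legal
(5,4): no bracket -> illegal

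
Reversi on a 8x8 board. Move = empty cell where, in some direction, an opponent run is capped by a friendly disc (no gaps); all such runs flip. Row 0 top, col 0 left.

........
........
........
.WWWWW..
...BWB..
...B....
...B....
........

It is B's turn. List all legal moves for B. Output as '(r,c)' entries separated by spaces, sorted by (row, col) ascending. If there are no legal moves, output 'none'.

Answer: (2,1) (2,3) (2,5) (2,6)

Derivation:
(2,0): no bracket -> illegal
(2,1): flips 1 -> legal
(2,2): no bracket -> illegal
(2,3): flips 2 -> legal
(2,4): no bracket -> illegal
(2,5): flips 2 -> legal
(2,6): flips 2 -> legal
(3,0): no bracket -> illegal
(3,6): no bracket -> illegal
(4,0): no bracket -> illegal
(4,1): no bracket -> illegal
(4,2): no bracket -> illegal
(4,6): no bracket -> illegal
(5,4): no bracket -> illegal
(5,5): no bracket -> illegal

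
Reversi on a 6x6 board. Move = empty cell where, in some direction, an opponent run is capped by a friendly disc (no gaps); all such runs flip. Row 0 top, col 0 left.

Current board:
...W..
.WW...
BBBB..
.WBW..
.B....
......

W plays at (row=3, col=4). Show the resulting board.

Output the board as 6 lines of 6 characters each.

Answer: ...W..
.WW...
BBBW..
.WBWW.
.B....
......

Derivation:
Place W at (3,4); scan 8 dirs for brackets.
Dir NW: opp run (2,3) capped by W -> flip
Dir N: first cell '.' (not opp) -> no flip
Dir NE: first cell '.' (not opp) -> no flip
Dir W: first cell 'W' (not opp) -> no flip
Dir E: first cell '.' (not opp) -> no flip
Dir SW: first cell '.' (not opp) -> no flip
Dir S: first cell '.' (not opp) -> no flip
Dir SE: first cell '.' (not opp) -> no flip
All flips: (2,3)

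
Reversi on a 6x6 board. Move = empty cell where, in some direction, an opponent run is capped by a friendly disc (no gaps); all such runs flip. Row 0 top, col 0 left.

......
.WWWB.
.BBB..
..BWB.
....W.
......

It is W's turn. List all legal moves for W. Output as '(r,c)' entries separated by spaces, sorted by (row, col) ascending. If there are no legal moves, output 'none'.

Answer: (1,5) (2,4) (3,0) (3,1) (3,5) (4,2) (4,5)

Derivation:
(0,3): no bracket -> illegal
(0,4): no bracket -> illegal
(0,5): no bracket -> illegal
(1,0): no bracket -> illegal
(1,5): flips 1 -> legal
(2,0): no bracket -> illegal
(2,4): flips 1 -> legal
(2,5): no bracket -> illegal
(3,0): flips 1 -> legal
(3,1): flips 3 -> legal
(3,5): flips 1 -> legal
(4,1): no bracket -> illegal
(4,2): flips 2 -> legal
(4,3): no bracket -> illegal
(4,5): flips 2 -> legal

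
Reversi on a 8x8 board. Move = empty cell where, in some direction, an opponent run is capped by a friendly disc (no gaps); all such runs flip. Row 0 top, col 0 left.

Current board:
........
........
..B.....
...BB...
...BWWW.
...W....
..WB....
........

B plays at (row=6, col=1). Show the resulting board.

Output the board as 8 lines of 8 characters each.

Place B at (6,1); scan 8 dirs for brackets.
Dir NW: first cell '.' (not opp) -> no flip
Dir N: first cell '.' (not opp) -> no flip
Dir NE: first cell '.' (not opp) -> no flip
Dir W: first cell '.' (not opp) -> no flip
Dir E: opp run (6,2) capped by B -> flip
Dir SW: first cell '.' (not opp) -> no flip
Dir S: first cell '.' (not opp) -> no flip
Dir SE: first cell '.' (not opp) -> no flip
All flips: (6,2)

Answer: ........
........
..B.....
...BB...
...BWWW.
...W....
.BBB....
........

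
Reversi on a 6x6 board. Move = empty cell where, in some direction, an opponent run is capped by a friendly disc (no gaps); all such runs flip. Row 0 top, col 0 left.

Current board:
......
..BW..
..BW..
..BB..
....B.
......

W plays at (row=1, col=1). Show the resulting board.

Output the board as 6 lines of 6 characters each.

Answer: ......
.WWW..
..BW..
..BB..
....B.
......

Derivation:
Place W at (1,1); scan 8 dirs for brackets.
Dir NW: first cell '.' (not opp) -> no flip
Dir N: first cell '.' (not opp) -> no flip
Dir NE: first cell '.' (not opp) -> no flip
Dir W: first cell '.' (not opp) -> no flip
Dir E: opp run (1,2) capped by W -> flip
Dir SW: first cell '.' (not opp) -> no flip
Dir S: first cell '.' (not opp) -> no flip
Dir SE: opp run (2,2) (3,3) (4,4), next='.' -> no flip
All flips: (1,2)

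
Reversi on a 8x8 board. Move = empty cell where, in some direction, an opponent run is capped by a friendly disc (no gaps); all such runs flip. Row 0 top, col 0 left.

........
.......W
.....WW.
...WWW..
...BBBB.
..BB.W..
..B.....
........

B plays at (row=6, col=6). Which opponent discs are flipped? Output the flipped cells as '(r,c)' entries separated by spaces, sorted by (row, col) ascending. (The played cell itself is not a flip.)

Dir NW: opp run (5,5) capped by B -> flip
Dir N: first cell '.' (not opp) -> no flip
Dir NE: first cell '.' (not opp) -> no flip
Dir W: first cell '.' (not opp) -> no flip
Dir E: first cell '.' (not opp) -> no flip
Dir SW: first cell '.' (not opp) -> no flip
Dir S: first cell '.' (not opp) -> no flip
Dir SE: first cell '.' (not opp) -> no flip

Answer: (5,5)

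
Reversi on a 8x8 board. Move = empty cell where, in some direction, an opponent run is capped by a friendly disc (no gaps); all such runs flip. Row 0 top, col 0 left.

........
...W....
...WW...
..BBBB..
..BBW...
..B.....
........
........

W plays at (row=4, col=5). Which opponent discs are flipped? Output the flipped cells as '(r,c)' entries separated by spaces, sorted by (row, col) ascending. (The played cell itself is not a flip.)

Answer: (3,4)

Derivation:
Dir NW: opp run (3,4) capped by W -> flip
Dir N: opp run (3,5), next='.' -> no flip
Dir NE: first cell '.' (not opp) -> no flip
Dir W: first cell 'W' (not opp) -> no flip
Dir E: first cell '.' (not opp) -> no flip
Dir SW: first cell '.' (not opp) -> no flip
Dir S: first cell '.' (not opp) -> no flip
Dir SE: first cell '.' (not opp) -> no flip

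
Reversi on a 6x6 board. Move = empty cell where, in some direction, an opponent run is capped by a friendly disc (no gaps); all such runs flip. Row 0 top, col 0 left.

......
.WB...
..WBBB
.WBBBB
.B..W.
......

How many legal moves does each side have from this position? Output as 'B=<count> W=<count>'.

-- B to move --
(0,0): flips 2 -> legal
(0,1): no bracket -> illegal
(0,2): no bracket -> illegal
(1,0): flips 1 -> legal
(1,3): no bracket -> illegal
(2,0): no bracket -> illegal
(2,1): flips 2 -> legal
(3,0): flips 1 -> legal
(4,0): no bracket -> illegal
(4,2): no bracket -> illegal
(4,3): no bracket -> illegal
(4,5): no bracket -> illegal
(5,3): flips 1 -> legal
(5,4): flips 1 -> legal
(5,5): flips 1 -> legal
B mobility = 7
-- W to move --
(0,1): no bracket -> illegal
(0,2): flips 1 -> legal
(0,3): no bracket -> illegal
(1,3): flips 1 -> legal
(1,4): flips 2 -> legal
(1,5): no bracket -> illegal
(2,1): no bracket -> illegal
(3,0): no bracket -> illegal
(4,0): no bracket -> illegal
(4,2): flips 1 -> legal
(4,3): no bracket -> illegal
(4,5): no bracket -> illegal
(5,0): no bracket -> illegal
(5,1): flips 1 -> legal
(5,2): no bracket -> illegal
W mobility = 5

Answer: B=7 W=5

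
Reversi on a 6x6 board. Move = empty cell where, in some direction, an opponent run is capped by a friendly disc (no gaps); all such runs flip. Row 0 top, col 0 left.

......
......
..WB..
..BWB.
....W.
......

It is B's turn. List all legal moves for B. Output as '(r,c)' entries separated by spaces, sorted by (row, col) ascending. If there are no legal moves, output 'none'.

Answer: (1,2) (2,1) (4,3) (5,4)

Derivation:
(1,1): no bracket -> illegal
(1,2): flips 1 -> legal
(1,3): no bracket -> illegal
(2,1): flips 1 -> legal
(2,4): no bracket -> illegal
(3,1): no bracket -> illegal
(3,5): no bracket -> illegal
(4,2): no bracket -> illegal
(4,3): flips 1 -> legal
(4,5): no bracket -> illegal
(5,3): no bracket -> illegal
(5,4): flips 1 -> legal
(5,5): no bracket -> illegal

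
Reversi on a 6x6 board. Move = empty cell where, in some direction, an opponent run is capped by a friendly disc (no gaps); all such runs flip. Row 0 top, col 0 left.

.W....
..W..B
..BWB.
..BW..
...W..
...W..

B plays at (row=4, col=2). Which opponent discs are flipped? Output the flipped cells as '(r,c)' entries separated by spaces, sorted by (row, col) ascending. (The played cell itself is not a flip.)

Answer: (3,3)

Derivation:
Dir NW: first cell '.' (not opp) -> no flip
Dir N: first cell 'B' (not opp) -> no flip
Dir NE: opp run (3,3) capped by B -> flip
Dir W: first cell '.' (not opp) -> no flip
Dir E: opp run (4,3), next='.' -> no flip
Dir SW: first cell '.' (not opp) -> no flip
Dir S: first cell '.' (not opp) -> no flip
Dir SE: opp run (5,3), next=edge -> no flip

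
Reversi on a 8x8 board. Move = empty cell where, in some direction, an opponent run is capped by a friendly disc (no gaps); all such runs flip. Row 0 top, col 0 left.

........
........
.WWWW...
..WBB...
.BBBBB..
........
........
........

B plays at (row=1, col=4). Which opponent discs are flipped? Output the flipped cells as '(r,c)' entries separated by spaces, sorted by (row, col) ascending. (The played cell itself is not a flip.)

Answer: (2,3) (2,4) (3,2)

Derivation:
Dir NW: first cell '.' (not opp) -> no flip
Dir N: first cell '.' (not opp) -> no flip
Dir NE: first cell '.' (not opp) -> no flip
Dir W: first cell '.' (not opp) -> no flip
Dir E: first cell '.' (not opp) -> no flip
Dir SW: opp run (2,3) (3,2) capped by B -> flip
Dir S: opp run (2,4) capped by B -> flip
Dir SE: first cell '.' (not opp) -> no flip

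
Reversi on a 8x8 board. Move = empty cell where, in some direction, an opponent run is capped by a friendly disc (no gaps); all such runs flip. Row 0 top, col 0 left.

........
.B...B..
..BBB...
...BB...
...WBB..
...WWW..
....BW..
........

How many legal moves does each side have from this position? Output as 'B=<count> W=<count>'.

-- B to move --
(3,2): no bracket -> illegal
(4,2): flips 2 -> legal
(4,6): flips 1 -> legal
(5,2): flips 1 -> legal
(5,6): no bracket -> illegal
(6,2): flips 1 -> legal
(6,3): flips 3 -> legal
(6,6): flips 2 -> legal
(7,4): no bracket -> illegal
(7,5): flips 2 -> legal
(7,6): no bracket -> illegal
B mobility = 7
-- W to move --
(0,0): flips 4 -> legal
(0,1): no bracket -> illegal
(0,2): no bracket -> illegal
(0,4): no bracket -> illegal
(0,5): no bracket -> illegal
(0,6): no bracket -> illegal
(1,0): no bracket -> illegal
(1,2): no bracket -> illegal
(1,3): flips 2 -> legal
(1,4): flips 3 -> legal
(1,6): no bracket -> illegal
(2,0): no bracket -> illegal
(2,1): no bracket -> illegal
(2,5): flips 1 -> legal
(2,6): no bracket -> illegal
(3,1): no bracket -> illegal
(3,2): no bracket -> illegal
(3,5): flips 2 -> legal
(3,6): flips 1 -> legal
(4,2): no bracket -> illegal
(4,6): flips 2 -> legal
(5,6): no bracket -> illegal
(6,3): flips 1 -> legal
(7,3): flips 1 -> legal
(7,4): flips 1 -> legal
(7,5): flips 1 -> legal
W mobility = 11

Answer: B=7 W=11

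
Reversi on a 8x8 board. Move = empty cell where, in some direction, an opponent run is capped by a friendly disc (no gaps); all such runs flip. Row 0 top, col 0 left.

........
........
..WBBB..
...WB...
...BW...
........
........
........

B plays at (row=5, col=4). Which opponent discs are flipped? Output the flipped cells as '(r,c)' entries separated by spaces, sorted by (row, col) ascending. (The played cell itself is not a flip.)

Answer: (4,4)

Derivation:
Dir NW: first cell 'B' (not opp) -> no flip
Dir N: opp run (4,4) capped by B -> flip
Dir NE: first cell '.' (not opp) -> no flip
Dir W: first cell '.' (not opp) -> no flip
Dir E: first cell '.' (not opp) -> no flip
Dir SW: first cell '.' (not opp) -> no flip
Dir S: first cell '.' (not opp) -> no flip
Dir SE: first cell '.' (not opp) -> no flip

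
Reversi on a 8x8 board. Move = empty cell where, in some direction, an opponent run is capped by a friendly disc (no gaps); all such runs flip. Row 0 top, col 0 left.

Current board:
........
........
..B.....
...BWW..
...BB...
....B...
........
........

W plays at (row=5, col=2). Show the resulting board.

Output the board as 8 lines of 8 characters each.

Place W at (5,2); scan 8 dirs for brackets.
Dir NW: first cell '.' (not opp) -> no flip
Dir N: first cell '.' (not opp) -> no flip
Dir NE: opp run (4,3) capped by W -> flip
Dir W: first cell '.' (not opp) -> no flip
Dir E: first cell '.' (not opp) -> no flip
Dir SW: first cell '.' (not opp) -> no flip
Dir S: first cell '.' (not opp) -> no flip
Dir SE: first cell '.' (not opp) -> no flip
All flips: (4,3)

Answer: ........
........
..B.....
...BWW..
...WB...
..W.B...
........
........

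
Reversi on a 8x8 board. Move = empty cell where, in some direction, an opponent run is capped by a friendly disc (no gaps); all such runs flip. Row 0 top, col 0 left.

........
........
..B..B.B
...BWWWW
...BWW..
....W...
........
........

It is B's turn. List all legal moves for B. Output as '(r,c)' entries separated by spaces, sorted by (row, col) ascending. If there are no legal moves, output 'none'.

(2,3): no bracket -> illegal
(2,4): no bracket -> illegal
(2,6): no bracket -> illegal
(4,6): flips 2 -> legal
(4,7): flips 2 -> legal
(5,3): no bracket -> illegal
(5,5): flips 3 -> legal
(5,6): no bracket -> illegal
(6,3): flips 3 -> legal
(6,4): no bracket -> illegal
(6,5): flips 1 -> legal

Answer: (4,6) (4,7) (5,5) (6,3) (6,5)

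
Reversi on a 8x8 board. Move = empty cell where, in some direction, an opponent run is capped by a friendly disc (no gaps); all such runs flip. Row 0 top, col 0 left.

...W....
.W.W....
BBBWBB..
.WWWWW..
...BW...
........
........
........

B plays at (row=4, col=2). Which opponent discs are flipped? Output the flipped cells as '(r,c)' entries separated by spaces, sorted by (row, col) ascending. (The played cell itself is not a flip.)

Answer: (3,1) (3,2) (3,3)

Derivation:
Dir NW: opp run (3,1) capped by B -> flip
Dir N: opp run (3,2) capped by B -> flip
Dir NE: opp run (3,3) capped by B -> flip
Dir W: first cell '.' (not opp) -> no flip
Dir E: first cell 'B' (not opp) -> no flip
Dir SW: first cell '.' (not opp) -> no flip
Dir S: first cell '.' (not opp) -> no flip
Dir SE: first cell '.' (not opp) -> no flip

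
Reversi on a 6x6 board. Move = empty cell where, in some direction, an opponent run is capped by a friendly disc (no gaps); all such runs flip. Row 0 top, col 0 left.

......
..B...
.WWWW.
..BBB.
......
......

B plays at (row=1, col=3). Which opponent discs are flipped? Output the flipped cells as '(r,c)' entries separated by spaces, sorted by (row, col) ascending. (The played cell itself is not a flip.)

Answer: (2,3)

Derivation:
Dir NW: first cell '.' (not opp) -> no flip
Dir N: first cell '.' (not opp) -> no flip
Dir NE: first cell '.' (not opp) -> no flip
Dir W: first cell 'B' (not opp) -> no flip
Dir E: first cell '.' (not opp) -> no flip
Dir SW: opp run (2,2), next='.' -> no flip
Dir S: opp run (2,3) capped by B -> flip
Dir SE: opp run (2,4), next='.' -> no flip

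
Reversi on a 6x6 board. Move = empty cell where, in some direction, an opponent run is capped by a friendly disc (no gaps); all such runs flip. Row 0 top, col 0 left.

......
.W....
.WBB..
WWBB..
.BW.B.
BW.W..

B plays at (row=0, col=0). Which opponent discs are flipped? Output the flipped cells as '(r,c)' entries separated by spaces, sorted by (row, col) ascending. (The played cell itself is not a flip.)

Dir NW: edge -> no flip
Dir N: edge -> no flip
Dir NE: edge -> no flip
Dir W: edge -> no flip
Dir E: first cell '.' (not opp) -> no flip
Dir SW: edge -> no flip
Dir S: first cell '.' (not opp) -> no flip
Dir SE: opp run (1,1) capped by B -> flip

Answer: (1,1)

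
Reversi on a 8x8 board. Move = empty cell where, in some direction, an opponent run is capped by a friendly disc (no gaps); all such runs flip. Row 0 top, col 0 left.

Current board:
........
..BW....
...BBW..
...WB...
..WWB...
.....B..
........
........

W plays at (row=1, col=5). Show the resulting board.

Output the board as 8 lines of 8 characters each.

Place W at (1,5); scan 8 dirs for brackets.
Dir NW: first cell '.' (not opp) -> no flip
Dir N: first cell '.' (not opp) -> no flip
Dir NE: first cell '.' (not opp) -> no flip
Dir W: first cell '.' (not opp) -> no flip
Dir E: first cell '.' (not opp) -> no flip
Dir SW: opp run (2,4) capped by W -> flip
Dir S: first cell 'W' (not opp) -> no flip
Dir SE: first cell '.' (not opp) -> no flip
All flips: (2,4)

Answer: ........
..BW.W..
...BWW..
...WB...
..WWB...
.....B..
........
........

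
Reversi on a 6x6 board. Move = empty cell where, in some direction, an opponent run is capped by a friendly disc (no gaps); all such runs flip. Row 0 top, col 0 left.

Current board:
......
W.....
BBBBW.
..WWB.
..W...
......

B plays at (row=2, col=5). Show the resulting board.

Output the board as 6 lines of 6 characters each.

Place B at (2,5); scan 8 dirs for brackets.
Dir NW: first cell '.' (not opp) -> no flip
Dir N: first cell '.' (not opp) -> no flip
Dir NE: edge -> no flip
Dir W: opp run (2,4) capped by B -> flip
Dir E: edge -> no flip
Dir SW: first cell 'B' (not opp) -> no flip
Dir S: first cell '.' (not opp) -> no flip
Dir SE: edge -> no flip
All flips: (2,4)

Answer: ......
W.....
BBBBBB
..WWB.
..W...
......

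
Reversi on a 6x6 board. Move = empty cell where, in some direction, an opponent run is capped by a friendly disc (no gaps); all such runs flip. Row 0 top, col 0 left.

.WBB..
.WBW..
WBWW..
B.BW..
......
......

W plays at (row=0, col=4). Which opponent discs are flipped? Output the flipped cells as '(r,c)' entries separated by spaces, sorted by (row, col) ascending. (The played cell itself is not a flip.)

Dir NW: edge -> no flip
Dir N: edge -> no flip
Dir NE: edge -> no flip
Dir W: opp run (0,3) (0,2) capped by W -> flip
Dir E: first cell '.' (not opp) -> no flip
Dir SW: first cell 'W' (not opp) -> no flip
Dir S: first cell '.' (not opp) -> no flip
Dir SE: first cell '.' (not opp) -> no flip

Answer: (0,2) (0,3)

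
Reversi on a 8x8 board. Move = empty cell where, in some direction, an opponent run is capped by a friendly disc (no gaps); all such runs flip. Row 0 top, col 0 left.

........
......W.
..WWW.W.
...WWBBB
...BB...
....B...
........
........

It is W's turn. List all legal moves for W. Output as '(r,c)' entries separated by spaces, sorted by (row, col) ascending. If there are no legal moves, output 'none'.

Answer: (4,6) (5,2) (5,3) (5,5) (6,4)

Derivation:
(2,5): no bracket -> illegal
(2,7): no bracket -> illegal
(3,2): no bracket -> illegal
(4,2): no bracket -> illegal
(4,5): no bracket -> illegal
(4,6): flips 2 -> legal
(4,7): no bracket -> illegal
(5,2): flips 1 -> legal
(5,3): flips 3 -> legal
(5,5): flips 1 -> legal
(6,3): no bracket -> illegal
(6,4): flips 2 -> legal
(6,5): no bracket -> illegal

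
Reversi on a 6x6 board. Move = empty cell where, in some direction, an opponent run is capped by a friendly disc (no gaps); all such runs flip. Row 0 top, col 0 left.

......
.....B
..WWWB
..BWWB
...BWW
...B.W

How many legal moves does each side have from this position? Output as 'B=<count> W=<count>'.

Answer: B=5 W=5

Derivation:
-- B to move --
(1,1): no bracket -> illegal
(1,2): flips 1 -> legal
(1,3): flips 3 -> legal
(1,4): flips 1 -> legal
(2,1): flips 3 -> legal
(3,1): no bracket -> illegal
(4,2): flips 2 -> legal
(5,4): no bracket -> illegal
B mobility = 5
-- W to move --
(0,4): no bracket -> illegal
(0,5): flips 3 -> legal
(1,4): no bracket -> illegal
(2,1): no bracket -> illegal
(3,1): flips 1 -> legal
(4,1): flips 1 -> legal
(4,2): flips 2 -> legal
(5,2): flips 1 -> legal
(5,4): no bracket -> illegal
W mobility = 5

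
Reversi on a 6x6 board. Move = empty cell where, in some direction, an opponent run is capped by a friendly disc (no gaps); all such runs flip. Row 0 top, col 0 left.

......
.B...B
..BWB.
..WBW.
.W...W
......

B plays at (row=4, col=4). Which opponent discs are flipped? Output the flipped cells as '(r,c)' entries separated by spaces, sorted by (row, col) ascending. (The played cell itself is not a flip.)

Answer: (3,4)

Derivation:
Dir NW: first cell 'B' (not opp) -> no flip
Dir N: opp run (3,4) capped by B -> flip
Dir NE: first cell '.' (not opp) -> no flip
Dir W: first cell '.' (not opp) -> no flip
Dir E: opp run (4,5), next=edge -> no flip
Dir SW: first cell '.' (not opp) -> no flip
Dir S: first cell '.' (not opp) -> no flip
Dir SE: first cell '.' (not opp) -> no flip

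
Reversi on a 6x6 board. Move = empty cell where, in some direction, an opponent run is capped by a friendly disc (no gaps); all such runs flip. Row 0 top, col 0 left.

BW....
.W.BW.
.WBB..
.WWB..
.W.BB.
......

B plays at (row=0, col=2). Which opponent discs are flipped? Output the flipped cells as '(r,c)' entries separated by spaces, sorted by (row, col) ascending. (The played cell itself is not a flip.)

Dir NW: edge -> no flip
Dir N: edge -> no flip
Dir NE: edge -> no flip
Dir W: opp run (0,1) capped by B -> flip
Dir E: first cell '.' (not opp) -> no flip
Dir SW: opp run (1,1), next='.' -> no flip
Dir S: first cell '.' (not opp) -> no flip
Dir SE: first cell 'B' (not opp) -> no flip

Answer: (0,1)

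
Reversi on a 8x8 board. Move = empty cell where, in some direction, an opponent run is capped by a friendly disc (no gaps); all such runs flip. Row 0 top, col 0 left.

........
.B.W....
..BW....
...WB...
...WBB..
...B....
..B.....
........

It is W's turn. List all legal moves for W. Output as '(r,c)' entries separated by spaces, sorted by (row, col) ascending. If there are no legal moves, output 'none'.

Answer: (0,0) (2,1) (2,5) (3,1) (3,5) (4,6) (5,5) (5,6) (6,3)

Derivation:
(0,0): flips 2 -> legal
(0,1): no bracket -> illegal
(0,2): no bracket -> illegal
(1,0): no bracket -> illegal
(1,2): no bracket -> illegal
(2,0): no bracket -> illegal
(2,1): flips 1 -> legal
(2,4): no bracket -> illegal
(2,5): flips 1 -> legal
(3,1): flips 1 -> legal
(3,2): no bracket -> illegal
(3,5): flips 1 -> legal
(3,6): no bracket -> illegal
(4,2): no bracket -> illegal
(4,6): flips 2 -> legal
(5,1): no bracket -> illegal
(5,2): no bracket -> illegal
(5,4): no bracket -> illegal
(5,5): flips 1 -> legal
(5,6): flips 2 -> legal
(6,1): no bracket -> illegal
(6,3): flips 1 -> legal
(6,4): no bracket -> illegal
(7,1): no bracket -> illegal
(7,2): no bracket -> illegal
(7,3): no bracket -> illegal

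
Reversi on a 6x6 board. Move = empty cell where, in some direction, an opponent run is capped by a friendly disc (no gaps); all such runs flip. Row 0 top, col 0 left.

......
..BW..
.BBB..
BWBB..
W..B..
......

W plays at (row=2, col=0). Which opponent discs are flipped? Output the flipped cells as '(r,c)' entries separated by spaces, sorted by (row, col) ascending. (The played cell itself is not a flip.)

Answer: (3,0)

Derivation:
Dir NW: edge -> no flip
Dir N: first cell '.' (not opp) -> no flip
Dir NE: first cell '.' (not opp) -> no flip
Dir W: edge -> no flip
Dir E: opp run (2,1) (2,2) (2,3), next='.' -> no flip
Dir SW: edge -> no flip
Dir S: opp run (3,0) capped by W -> flip
Dir SE: first cell 'W' (not opp) -> no flip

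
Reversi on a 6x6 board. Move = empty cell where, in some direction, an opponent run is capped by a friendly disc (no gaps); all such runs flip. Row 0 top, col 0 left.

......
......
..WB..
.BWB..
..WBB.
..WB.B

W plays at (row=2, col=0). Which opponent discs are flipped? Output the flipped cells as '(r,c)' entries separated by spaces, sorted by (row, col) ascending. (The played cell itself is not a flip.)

Dir NW: edge -> no flip
Dir N: first cell '.' (not opp) -> no flip
Dir NE: first cell '.' (not opp) -> no flip
Dir W: edge -> no flip
Dir E: first cell '.' (not opp) -> no flip
Dir SW: edge -> no flip
Dir S: first cell '.' (not opp) -> no flip
Dir SE: opp run (3,1) capped by W -> flip

Answer: (3,1)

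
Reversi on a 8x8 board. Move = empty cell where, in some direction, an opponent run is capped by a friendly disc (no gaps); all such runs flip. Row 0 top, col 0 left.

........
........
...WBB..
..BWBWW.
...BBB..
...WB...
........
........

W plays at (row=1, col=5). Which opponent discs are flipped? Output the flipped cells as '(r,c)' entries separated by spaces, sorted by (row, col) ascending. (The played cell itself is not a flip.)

Answer: (2,4) (2,5)

Derivation:
Dir NW: first cell '.' (not opp) -> no flip
Dir N: first cell '.' (not opp) -> no flip
Dir NE: first cell '.' (not opp) -> no flip
Dir W: first cell '.' (not opp) -> no flip
Dir E: first cell '.' (not opp) -> no flip
Dir SW: opp run (2,4) capped by W -> flip
Dir S: opp run (2,5) capped by W -> flip
Dir SE: first cell '.' (not opp) -> no flip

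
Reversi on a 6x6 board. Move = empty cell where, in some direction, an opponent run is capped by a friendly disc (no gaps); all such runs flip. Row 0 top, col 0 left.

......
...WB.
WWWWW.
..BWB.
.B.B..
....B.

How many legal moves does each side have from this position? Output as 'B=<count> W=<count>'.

Answer: B=3 W=10

Derivation:
-- B to move --
(0,2): no bracket -> illegal
(0,3): flips 3 -> legal
(0,4): no bracket -> illegal
(1,0): flips 1 -> legal
(1,1): no bracket -> illegal
(1,2): flips 3 -> legal
(1,5): no bracket -> illegal
(2,5): no bracket -> illegal
(3,0): no bracket -> illegal
(3,1): no bracket -> illegal
(3,5): no bracket -> illegal
(4,2): no bracket -> illegal
(4,4): no bracket -> illegal
B mobility = 3
-- W to move --
(0,3): no bracket -> illegal
(0,4): flips 1 -> legal
(0,5): flips 1 -> legal
(1,5): flips 1 -> legal
(2,5): no bracket -> illegal
(3,0): no bracket -> illegal
(3,1): flips 1 -> legal
(3,5): flips 1 -> legal
(4,0): no bracket -> illegal
(4,2): flips 1 -> legal
(4,4): flips 1 -> legal
(4,5): flips 1 -> legal
(5,0): flips 2 -> legal
(5,1): no bracket -> illegal
(5,2): no bracket -> illegal
(5,3): flips 1 -> legal
(5,5): no bracket -> illegal
W mobility = 10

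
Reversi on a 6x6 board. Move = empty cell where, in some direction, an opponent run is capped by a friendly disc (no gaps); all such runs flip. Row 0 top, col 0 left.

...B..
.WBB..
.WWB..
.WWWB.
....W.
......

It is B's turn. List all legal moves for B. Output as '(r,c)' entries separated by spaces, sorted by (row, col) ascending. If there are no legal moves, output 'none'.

Answer: (1,0) (2,0) (3,0) (4,0) (4,1) (4,2) (4,3) (5,4)

Derivation:
(0,0): no bracket -> illegal
(0,1): no bracket -> illegal
(0,2): no bracket -> illegal
(1,0): flips 1 -> legal
(2,0): flips 2 -> legal
(2,4): no bracket -> illegal
(3,0): flips 4 -> legal
(3,5): no bracket -> illegal
(4,0): flips 2 -> legal
(4,1): flips 1 -> legal
(4,2): flips 2 -> legal
(4,3): flips 1 -> legal
(4,5): no bracket -> illegal
(5,3): no bracket -> illegal
(5,4): flips 1 -> legal
(5,5): no bracket -> illegal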